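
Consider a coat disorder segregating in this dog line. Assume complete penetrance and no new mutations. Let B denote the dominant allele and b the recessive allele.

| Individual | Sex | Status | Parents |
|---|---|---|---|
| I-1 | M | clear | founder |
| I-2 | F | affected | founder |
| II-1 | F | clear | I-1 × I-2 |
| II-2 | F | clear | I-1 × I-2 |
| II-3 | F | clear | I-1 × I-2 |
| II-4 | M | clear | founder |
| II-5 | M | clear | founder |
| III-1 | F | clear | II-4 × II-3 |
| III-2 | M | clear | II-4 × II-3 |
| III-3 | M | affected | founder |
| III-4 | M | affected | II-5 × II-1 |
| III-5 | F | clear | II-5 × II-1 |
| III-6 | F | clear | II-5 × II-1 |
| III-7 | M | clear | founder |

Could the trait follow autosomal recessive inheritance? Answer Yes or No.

A consistent assignment under autosomal recessive exists: I-1 BB, I-2 bb, II-1 Bb, II-2 Bb, II-3 Bb, II-4 BB, II-5 Bb, III-1 BB, III-2 BB, III-3 bb, III-4 bb, III-5 BB, III-6 BB, III-7 BB.
In this assignment every recorded phenotype matches its genotype and every non-founder's genotype is obtainable from its parents' genotypes, so the pedigree is consistent.

Yes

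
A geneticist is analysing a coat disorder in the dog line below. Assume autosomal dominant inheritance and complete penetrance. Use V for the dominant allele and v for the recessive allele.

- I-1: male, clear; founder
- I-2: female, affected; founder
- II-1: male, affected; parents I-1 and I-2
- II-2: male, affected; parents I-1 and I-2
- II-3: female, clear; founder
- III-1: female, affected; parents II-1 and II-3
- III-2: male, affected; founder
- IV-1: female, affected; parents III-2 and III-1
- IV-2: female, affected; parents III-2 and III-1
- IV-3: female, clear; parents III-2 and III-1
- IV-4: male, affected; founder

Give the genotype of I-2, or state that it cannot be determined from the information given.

cannot be determined

I-2's phenotype allows VV or Vv, and no parent or child forces a single allele at both positions; consistent genotype assignments exist with I-2 as VV or Vv.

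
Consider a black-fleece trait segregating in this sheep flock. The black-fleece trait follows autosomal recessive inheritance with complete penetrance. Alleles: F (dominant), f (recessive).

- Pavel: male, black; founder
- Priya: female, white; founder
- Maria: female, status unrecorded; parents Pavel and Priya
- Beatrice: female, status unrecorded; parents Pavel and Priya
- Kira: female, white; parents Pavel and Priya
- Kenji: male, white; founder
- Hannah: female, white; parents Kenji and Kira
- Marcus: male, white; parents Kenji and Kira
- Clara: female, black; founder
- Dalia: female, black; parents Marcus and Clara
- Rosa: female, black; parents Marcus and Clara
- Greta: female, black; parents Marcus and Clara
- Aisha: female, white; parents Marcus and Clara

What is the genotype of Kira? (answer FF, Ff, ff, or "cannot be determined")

Ff

From phenotype alone, Kira is FF or Ff.
Kira is white so carries F and received f from Pavel (ff), so Kira is Ff.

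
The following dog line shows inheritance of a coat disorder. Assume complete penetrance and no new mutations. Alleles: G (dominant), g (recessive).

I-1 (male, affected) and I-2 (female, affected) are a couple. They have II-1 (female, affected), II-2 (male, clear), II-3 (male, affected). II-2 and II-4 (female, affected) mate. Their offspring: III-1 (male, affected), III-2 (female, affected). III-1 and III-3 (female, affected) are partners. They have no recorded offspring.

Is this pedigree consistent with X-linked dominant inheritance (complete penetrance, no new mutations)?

Yes

A consistent assignment under X-linked dominant exists: I-1 X^G Y, I-2 X^G X^g, II-1 X^G X^G, II-2 X^g Y, II-3 X^G Y, II-4 X^G X^G, III-1 X^G Y, III-2 X^G X^g, III-3 X^G X^G.
In this assignment every recorded phenotype matches its genotype and every non-founder's genotype is obtainable from its parents' genotypes, so the pedigree is consistent.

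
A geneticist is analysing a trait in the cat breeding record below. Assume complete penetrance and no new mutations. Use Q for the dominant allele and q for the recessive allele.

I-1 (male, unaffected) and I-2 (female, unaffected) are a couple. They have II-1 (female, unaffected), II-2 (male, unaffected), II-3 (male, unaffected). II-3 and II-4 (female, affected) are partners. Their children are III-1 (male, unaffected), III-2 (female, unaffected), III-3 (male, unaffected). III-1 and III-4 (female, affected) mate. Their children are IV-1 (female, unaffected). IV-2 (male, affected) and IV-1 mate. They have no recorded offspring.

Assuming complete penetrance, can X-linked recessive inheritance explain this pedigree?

No

Under X-linked recessive, III-1 (unaffected, male) cannot arise from II-3 (unaffected) × II-4 (affected).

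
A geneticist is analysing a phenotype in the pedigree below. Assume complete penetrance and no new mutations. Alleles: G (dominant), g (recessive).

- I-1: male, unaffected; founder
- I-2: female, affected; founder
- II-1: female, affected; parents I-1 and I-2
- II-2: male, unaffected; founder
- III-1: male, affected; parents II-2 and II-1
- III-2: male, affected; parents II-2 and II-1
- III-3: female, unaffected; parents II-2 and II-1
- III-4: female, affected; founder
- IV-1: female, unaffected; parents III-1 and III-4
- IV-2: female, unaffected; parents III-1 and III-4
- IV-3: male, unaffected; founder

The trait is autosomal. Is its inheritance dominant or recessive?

III-1 and III-4 are both affected yet have an unaffected child IV-1. Under a recessive model two affected parents are homozygous and every child would be affected, so the trait cannot be recessive.

dominant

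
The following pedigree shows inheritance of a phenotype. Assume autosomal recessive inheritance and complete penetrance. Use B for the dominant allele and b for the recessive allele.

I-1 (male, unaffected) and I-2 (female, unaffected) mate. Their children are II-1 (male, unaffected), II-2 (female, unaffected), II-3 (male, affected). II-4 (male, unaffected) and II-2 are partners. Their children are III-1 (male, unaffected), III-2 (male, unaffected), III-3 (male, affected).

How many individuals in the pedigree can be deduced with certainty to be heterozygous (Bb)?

4

Obligate heterozygotes: I-1 is unaffected so carries B and passed b to II-3 (bb), so I-1 is Bb; I-2 is unaffected so carries B and passed b to II-3 (bb), so I-2 is Bb; II-2 is unaffected so carries B and passed b to III-3 (bb), so II-2 is Bb; II-4 is unaffected so carries B and passed b to III-3 (bb), so II-4 is Bb.
Every other individual is either homozygous by phenotype or has at least one consistent homozygous assignment, so the count is 4.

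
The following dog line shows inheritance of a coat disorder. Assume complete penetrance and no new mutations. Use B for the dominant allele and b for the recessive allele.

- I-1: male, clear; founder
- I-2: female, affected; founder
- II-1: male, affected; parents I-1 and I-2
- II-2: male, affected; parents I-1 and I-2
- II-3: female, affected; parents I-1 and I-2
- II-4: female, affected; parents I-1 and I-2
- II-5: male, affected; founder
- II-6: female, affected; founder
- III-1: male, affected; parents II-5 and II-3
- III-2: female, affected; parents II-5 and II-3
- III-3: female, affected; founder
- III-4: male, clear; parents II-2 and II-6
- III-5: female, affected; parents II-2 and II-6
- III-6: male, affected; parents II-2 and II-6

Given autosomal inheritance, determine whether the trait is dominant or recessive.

II-2 and II-6 are both affected yet have a clear child III-4. Under a recessive model two affected parents are homozygous and every child would be affected, so the trait cannot be recessive.

dominant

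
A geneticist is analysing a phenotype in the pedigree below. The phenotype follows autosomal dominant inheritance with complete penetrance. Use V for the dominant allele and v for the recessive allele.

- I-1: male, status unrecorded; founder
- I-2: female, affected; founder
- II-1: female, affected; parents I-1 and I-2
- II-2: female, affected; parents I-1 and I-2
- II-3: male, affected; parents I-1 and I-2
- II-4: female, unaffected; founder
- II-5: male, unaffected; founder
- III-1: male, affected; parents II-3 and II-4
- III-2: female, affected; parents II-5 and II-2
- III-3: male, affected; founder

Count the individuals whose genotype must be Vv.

2

Obligate heterozygotes: III-1 is affected so carries V and received v from II-4 (vv), so III-1 is Vv; III-2 is affected so carries V and received v from II-5 (vv), so III-2 is Vv.
Every other individual is either homozygous by phenotype or has at least one consistent homozygous assignment, so the count is 2.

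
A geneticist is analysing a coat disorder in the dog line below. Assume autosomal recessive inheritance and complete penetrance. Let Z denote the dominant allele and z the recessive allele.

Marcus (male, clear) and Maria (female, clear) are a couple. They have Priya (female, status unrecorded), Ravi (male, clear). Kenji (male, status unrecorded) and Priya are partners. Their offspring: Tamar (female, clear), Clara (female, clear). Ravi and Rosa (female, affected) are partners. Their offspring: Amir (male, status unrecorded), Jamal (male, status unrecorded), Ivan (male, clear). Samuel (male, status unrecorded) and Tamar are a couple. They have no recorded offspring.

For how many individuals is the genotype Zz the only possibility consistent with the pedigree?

Obligate heterozygotes: Ivan is clear so carries Z and received z from Rosa (zz), so Ivan is Zz.
Every other individual is either homozygous by phenotype or has at least one consistent homozygous assignment, so the count is 1.

1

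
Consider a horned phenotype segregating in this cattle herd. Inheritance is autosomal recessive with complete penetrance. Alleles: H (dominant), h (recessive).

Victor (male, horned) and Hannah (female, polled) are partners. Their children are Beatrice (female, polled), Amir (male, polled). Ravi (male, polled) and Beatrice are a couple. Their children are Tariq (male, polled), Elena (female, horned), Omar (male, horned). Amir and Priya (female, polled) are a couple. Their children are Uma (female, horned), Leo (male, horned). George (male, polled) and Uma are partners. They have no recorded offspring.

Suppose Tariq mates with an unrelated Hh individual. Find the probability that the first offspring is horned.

1/6

Ravi is polled so carries H and passed h to Elena (hh), so Ravi is Hh.
Beatrice is polled so carries H and received h from Victor (hh), so Beatrice is Hh.
Tariq is a polled offspring of Ravi (Hh) × Beatrice (Hh), whose cross gives 1/4 HH : 1/2 Hh : 1/4 hh; conditioning on being polled, Tariq is HH with probability 1/3, Hh with probability 2/3.
Summing over parental genotype combinations, P(offspring is horned) = 2/3·1/4 = 1/6.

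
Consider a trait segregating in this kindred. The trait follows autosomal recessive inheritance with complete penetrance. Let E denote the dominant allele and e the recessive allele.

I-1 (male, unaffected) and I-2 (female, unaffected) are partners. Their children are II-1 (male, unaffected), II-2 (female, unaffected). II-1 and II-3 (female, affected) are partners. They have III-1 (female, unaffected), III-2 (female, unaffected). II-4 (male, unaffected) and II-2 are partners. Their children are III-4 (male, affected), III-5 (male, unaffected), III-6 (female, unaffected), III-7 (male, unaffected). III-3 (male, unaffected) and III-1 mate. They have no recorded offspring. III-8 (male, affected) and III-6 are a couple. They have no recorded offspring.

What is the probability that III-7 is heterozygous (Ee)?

II-4 is unaffected so carries E and passed e to III-4 (ee), so II-4 is Ee.
II-2 is unaffected so carries E and passed e to III-4 (ee), so II-2 is Ee.
Their cross gives offspring ratios 1/4 EE : 1/2 Ee : 1/4 ee. Conditioning on III-7 being unaffected, P(Ee) = 1/2 / 3/4 = 2/3.

2/3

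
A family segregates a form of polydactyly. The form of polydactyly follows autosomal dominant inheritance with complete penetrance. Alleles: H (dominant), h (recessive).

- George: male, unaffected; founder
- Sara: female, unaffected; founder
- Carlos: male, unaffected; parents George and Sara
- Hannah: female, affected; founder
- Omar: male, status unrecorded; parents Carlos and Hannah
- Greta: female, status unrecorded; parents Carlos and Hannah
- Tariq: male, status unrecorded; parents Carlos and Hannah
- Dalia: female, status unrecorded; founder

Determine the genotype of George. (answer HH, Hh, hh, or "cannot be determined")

George is unaffected, so George is hh.

hh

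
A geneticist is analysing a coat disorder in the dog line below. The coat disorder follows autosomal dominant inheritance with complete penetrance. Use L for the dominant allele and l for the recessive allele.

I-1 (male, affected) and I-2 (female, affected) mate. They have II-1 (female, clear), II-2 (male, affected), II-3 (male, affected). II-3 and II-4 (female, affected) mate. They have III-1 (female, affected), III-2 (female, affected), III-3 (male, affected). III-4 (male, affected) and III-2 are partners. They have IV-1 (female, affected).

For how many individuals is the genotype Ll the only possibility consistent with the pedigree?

Obligate heterozygotes: I-1 is affected so carries L and passed l to II-1 (ll), so I-1 is Ll; I-2 is affected so carries L and passed l to II-1 (ll), so I-2 is Ll.
Every other individual is either homozygous by phenotype or has at least one consistent homozygous assignment, so the count is 2.

2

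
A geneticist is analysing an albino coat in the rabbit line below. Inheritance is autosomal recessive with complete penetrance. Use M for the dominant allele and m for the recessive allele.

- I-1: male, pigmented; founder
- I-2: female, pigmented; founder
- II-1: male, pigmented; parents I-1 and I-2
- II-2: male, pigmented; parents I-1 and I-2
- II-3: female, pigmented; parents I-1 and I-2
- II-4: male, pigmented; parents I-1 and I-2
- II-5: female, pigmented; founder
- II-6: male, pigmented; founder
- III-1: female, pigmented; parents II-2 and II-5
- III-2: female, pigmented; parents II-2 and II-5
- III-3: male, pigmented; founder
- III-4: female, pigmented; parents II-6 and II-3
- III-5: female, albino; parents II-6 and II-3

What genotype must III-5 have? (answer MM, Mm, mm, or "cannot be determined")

III-5 is albino, so III-5 is mm.

mm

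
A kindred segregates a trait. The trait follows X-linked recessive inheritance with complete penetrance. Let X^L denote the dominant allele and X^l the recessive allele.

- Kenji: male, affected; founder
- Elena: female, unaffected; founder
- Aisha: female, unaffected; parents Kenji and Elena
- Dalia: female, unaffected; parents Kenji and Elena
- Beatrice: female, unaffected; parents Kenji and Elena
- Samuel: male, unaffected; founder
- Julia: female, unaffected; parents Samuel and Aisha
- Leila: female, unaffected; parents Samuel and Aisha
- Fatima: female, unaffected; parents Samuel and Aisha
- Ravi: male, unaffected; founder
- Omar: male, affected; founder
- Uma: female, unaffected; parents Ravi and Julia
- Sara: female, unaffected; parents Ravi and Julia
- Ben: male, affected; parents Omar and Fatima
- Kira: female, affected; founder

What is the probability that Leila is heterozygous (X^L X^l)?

Samuel is unaffected, so Samuel is X^L Y.
Aisha is unaffected so carries L and received l from Kenji (X^l Y), so Aisha is X^L X^l.
Their cross gives offspring ratios 1/2 X^L X^L : 1/2 X^L X^l. Conditioning on Leila being unaffected, P(X^L X^l) = 1/2 / 1 = 1/2.

1/2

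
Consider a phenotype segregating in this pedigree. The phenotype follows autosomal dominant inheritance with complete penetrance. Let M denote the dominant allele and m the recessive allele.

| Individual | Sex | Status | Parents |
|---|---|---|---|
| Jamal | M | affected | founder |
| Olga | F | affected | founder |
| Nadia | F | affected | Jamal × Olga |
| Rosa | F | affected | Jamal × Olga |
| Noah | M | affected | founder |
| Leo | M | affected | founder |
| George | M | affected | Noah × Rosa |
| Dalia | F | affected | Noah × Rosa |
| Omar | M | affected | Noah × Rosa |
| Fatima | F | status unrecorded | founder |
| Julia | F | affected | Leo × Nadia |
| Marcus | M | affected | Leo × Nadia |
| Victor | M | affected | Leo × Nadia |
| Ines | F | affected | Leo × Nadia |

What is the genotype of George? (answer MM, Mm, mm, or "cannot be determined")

cannot be determined

George's phenotype allows MM or Mm, and no parent or child forces a single allele at both positions; consistent genotype assignments exist with George as MM or Mm.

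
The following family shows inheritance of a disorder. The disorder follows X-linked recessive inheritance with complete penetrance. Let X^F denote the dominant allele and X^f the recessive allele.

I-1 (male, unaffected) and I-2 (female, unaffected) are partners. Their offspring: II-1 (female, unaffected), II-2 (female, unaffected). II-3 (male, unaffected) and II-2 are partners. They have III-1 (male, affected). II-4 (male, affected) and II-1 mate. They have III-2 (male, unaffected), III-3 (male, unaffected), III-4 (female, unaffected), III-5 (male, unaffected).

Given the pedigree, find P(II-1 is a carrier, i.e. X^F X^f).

1/17

I-1 is unaffected, so I-1 is X^F Y.
I-2 is unaffected so carries F and passed f to II-2 (X^F X^f, whose F came from I-1), so I-2 is X^F X^f.
Their cross gives offspring ratios 1/2 X^F X^F : 1/2 X^F X^f. Conditioning on II-1 being unaffected, P(X^F X^f) = 1/2 / 1 = 1/2 before taking II-1's own offspring into account.
II-4 is affected, so II-4 is X^f Y.
Now use II-1's offspring. Probability of each recorded status — unaffected son III-2: 1/2 if II-1 is X^F X^f, 1 if X^F X^F; unaffected son III-3: 1/2 if II-1 is X^F X^f, 1 if X^F X^F; unaffected daughter III-4: 1/2 if II-1 is X^F X^f, 1 if X^F X^F; unaffected son III-5: 1/2 if II-1 is X^F X^f, 1 if X^F X^F.
Bayes: P(X^F X^f) = 1/2·1/16 / (1/2·1/16 + 1/2·1) = 1/17.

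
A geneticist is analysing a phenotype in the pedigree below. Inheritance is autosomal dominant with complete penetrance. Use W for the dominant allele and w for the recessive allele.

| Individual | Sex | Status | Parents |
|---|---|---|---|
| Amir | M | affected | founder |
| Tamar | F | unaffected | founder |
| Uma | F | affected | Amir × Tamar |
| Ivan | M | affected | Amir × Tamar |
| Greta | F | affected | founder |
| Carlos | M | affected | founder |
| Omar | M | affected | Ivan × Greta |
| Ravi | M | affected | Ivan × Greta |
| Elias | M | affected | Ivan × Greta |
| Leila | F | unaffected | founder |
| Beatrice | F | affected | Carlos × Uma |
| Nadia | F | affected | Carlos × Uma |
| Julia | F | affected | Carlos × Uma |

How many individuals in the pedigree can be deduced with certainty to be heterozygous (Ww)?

Obligate heterozygotes: Uma is affected so carries W and received w from Tamar (ww), so Uma is Ww; Ivan is affected so carries W and received w from Tamar (ww), so Ivan is Ww.
Every other individual is either homozygous by phenotype or has at least one consistent homozygous assignment, so the count is 2.

2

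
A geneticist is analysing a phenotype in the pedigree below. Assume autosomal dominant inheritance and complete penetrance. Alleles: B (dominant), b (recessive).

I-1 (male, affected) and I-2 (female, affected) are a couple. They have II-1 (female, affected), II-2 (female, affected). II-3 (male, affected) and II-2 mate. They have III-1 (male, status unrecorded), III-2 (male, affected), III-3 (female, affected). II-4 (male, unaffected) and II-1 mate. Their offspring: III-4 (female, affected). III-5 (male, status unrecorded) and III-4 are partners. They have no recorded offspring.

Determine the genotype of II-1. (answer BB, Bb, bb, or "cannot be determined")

II-1's phenotype allows BB or Bb, and no parent or child forces a single allele at both positions; consistent genotype assignments exist with II-1 as BB or Bb.

cannot be determined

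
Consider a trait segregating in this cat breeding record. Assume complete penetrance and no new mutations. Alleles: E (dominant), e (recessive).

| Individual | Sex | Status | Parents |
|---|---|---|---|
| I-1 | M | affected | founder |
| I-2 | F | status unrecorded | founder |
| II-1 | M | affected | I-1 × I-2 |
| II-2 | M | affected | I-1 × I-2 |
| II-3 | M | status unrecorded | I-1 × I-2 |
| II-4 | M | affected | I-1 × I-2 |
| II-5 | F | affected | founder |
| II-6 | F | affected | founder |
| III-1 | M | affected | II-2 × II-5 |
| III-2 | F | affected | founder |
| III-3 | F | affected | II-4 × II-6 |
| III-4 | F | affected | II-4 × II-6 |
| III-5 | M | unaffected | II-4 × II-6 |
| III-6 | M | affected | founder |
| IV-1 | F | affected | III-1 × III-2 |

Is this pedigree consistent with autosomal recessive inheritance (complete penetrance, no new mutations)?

No

Under autosomal recessive, III-5 (unaffected, male) cannot arise from II-4 (affected) × II-6 (affected).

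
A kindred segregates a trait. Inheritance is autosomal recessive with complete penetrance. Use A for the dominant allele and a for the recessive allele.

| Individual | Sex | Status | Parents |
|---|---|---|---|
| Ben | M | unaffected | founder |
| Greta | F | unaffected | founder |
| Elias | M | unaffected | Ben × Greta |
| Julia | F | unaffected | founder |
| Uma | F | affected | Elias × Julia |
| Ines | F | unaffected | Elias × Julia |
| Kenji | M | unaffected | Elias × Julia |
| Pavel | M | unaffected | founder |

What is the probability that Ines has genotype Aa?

2/3

Elias is unaffected so carries A and passed a to Uma (aa), so Elias is Aa.
Julia is unaffected so carries A and passed a to Uma (aa), so Julia is Aa.
Their cross gives offspring ratios 1/4 AA : 1/2 Aa : 1/4 aa. Conditioning on Ines being unaffected, P(Aa) = 1/2 / 3/4 = 2/3.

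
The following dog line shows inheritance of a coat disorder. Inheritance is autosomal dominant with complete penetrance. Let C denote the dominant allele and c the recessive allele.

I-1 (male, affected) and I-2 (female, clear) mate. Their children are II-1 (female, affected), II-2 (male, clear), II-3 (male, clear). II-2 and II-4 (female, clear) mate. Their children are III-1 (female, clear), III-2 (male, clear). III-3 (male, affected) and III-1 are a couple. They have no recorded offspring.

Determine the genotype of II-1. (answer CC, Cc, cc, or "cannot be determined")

Cc

From phenotype alone, II-1 is CC or Cc.
II-1 is affected so carries C and received c from I-2 (cc), so II-1 is Cc.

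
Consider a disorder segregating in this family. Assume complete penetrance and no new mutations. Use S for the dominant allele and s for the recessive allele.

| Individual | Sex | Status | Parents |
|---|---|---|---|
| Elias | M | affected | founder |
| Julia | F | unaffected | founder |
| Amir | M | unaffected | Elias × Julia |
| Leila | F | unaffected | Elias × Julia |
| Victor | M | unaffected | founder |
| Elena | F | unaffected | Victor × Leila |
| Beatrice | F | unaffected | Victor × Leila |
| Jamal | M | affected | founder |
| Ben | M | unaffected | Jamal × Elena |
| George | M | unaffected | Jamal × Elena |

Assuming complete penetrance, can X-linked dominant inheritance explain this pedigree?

Under X-linked dominant, Leila (unaffected, female) cannot arise from Elias (affected) × Julia (unaffected).

No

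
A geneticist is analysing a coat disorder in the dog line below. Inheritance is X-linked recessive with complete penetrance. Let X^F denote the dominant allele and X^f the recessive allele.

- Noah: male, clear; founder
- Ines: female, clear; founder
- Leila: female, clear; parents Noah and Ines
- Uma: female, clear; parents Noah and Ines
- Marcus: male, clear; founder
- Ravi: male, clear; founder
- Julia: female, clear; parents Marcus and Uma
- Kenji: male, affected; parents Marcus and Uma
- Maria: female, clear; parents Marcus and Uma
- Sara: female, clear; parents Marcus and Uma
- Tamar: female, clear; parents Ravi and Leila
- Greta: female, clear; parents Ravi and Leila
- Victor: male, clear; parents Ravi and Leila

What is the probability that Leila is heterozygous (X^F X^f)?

Noah is clear, so Noah is X^F Y.
Ines is clear so carries F and passed f to Uma (X^F X^f, whose F came from Noah), so Ines is X^F X^f.
Their cross gives offspring ratios 1/2 X^F X^F : 1/2 X^F X^f. Conditioning on Leila being clear, P(X^F X^f) = 1/2 / 1 = 1/2 before taking Leila's own offspring into account.
Ravi is clear, so Ravi is X^F Y.
Now use Leila's offspring. Probability of each recorded status — clear son Victor: 1/2 if Leila is X^F X^f, 1 if X^F X^F. (Tamar, Greta: equally likely either way, so uninformative.)
Bayes: P(X^F X^f) = 1/2·1/2 / (1/2·1/2 + 1/2·1) = 1/3.

1/3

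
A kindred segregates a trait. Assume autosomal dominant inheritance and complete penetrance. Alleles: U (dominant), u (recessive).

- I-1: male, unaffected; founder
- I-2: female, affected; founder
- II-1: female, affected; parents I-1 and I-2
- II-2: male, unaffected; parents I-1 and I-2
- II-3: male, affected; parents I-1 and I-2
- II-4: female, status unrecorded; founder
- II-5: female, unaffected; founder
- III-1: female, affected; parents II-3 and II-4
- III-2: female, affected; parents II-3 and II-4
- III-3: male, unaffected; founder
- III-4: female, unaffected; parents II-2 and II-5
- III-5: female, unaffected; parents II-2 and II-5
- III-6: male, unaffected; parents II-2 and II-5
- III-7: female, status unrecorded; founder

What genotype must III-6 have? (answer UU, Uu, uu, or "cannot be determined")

III-6 is unaffected, so III-6 is uu.

uu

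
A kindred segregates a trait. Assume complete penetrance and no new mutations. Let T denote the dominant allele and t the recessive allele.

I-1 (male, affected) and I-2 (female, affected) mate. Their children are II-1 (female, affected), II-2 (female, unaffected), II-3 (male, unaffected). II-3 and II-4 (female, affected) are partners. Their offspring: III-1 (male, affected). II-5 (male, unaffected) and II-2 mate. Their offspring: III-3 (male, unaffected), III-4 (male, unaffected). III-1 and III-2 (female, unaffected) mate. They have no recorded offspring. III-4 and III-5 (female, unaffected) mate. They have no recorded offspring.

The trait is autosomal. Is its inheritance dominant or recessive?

I-1 and I-2 are both affected yet have an unaffected child II-2. Under a recessive model two affected parents are homozygous and every child would be affected, so the trait cannot be recessive.

dominant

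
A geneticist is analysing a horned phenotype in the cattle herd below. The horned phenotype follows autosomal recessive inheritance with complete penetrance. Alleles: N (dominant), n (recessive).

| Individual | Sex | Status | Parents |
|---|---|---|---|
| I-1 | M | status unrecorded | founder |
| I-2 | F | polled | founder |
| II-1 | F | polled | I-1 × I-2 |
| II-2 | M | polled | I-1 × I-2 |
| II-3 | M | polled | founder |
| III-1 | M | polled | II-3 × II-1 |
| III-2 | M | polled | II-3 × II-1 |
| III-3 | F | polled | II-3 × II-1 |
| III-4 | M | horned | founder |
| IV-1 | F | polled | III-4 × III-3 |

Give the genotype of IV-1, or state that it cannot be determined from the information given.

From phenotype alone, IV-1 is NN or Nn.
IV-1 is polled so carries N and received n from III-4 (nn), so IV-1 is Nn.

Nn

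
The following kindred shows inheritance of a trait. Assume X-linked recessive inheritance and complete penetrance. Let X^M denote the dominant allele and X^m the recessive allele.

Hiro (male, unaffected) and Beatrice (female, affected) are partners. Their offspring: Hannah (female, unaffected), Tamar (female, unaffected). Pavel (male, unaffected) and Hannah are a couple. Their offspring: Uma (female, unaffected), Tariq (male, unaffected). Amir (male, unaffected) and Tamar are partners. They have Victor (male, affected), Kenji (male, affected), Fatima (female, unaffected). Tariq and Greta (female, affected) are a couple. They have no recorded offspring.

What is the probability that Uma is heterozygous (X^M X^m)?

Pavel is unaffected, so Pavel is X^M Y.
Hannah is unaffected so carries M and received m from Beatrice (X^m X^m), so Hannah is X^M X^m.
Their cross gives offspring ratios 1/2 X^M X^M : 1/2 X^M X^m. Conditioning on Uma being unaffected, P(X^M X^m) = 1/2 / 1 = 1/2.

1/2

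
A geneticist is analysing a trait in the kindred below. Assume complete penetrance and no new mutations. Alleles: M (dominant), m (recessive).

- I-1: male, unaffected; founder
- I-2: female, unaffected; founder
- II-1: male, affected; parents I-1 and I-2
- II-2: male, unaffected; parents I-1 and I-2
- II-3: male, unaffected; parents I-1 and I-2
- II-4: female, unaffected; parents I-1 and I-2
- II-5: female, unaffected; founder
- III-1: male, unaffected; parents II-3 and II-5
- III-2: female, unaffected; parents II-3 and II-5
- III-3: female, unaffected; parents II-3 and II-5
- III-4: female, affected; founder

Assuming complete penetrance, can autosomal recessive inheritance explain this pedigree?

A consistent assignment under autosomal recessive exists: I-1 Mm, I-2 Mm, II-1 mm, II-2 MM, II-3 MM, II-4 MM, II-5 MM, III-1 MM, III-2 MM, III-3 MM, III-4 mm.
In this assignment every recorded phenotype matches its genotype and every non-founder's genotype is obtainable from its parents' genotypes, so the pedigree is consistent.

Yes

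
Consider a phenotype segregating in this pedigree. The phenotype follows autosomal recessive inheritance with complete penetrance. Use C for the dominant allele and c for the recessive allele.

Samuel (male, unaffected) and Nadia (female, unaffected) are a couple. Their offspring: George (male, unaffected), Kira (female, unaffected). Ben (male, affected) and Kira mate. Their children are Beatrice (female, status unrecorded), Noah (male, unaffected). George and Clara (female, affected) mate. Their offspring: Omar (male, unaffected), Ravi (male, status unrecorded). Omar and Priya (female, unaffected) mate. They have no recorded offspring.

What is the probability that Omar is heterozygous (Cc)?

1

Omar is unaffected so carries C and received c from Clara (cc), so Omar is Cc, giving P(Cc) = 1.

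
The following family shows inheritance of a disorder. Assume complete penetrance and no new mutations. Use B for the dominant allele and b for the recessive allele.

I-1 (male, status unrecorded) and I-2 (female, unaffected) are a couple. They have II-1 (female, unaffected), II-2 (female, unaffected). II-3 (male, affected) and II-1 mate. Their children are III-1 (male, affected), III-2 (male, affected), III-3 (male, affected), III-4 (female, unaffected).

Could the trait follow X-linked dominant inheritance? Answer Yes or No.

No

Under X-linked dominant, III-1 (affected, male) cannot arise from II-3 (affected) × II-1 (unaffected).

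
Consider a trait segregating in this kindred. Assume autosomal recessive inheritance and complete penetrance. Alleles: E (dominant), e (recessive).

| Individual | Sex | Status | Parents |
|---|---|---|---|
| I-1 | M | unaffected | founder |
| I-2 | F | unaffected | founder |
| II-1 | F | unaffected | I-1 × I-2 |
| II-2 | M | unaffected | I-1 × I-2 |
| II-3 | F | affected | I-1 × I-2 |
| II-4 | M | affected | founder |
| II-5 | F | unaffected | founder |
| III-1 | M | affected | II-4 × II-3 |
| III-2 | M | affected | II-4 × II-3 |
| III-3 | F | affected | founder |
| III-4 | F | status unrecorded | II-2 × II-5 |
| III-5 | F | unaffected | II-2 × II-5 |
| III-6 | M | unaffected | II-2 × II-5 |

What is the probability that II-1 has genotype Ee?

I-1 is unaffected so carries E and passed e to II-3 (ee), so I-1 is Ee.
I-2 is unaffected so carries E and passed e to II-3 (ee), so I-2 is Ee.
Their cross gives offspring ratios 1/4 EE : 1/2 Ee : 1/4 ee. Conditioning on II-1 being unaffected, P(Ee) = 1/2 / 3/4 = 2/3.

2/3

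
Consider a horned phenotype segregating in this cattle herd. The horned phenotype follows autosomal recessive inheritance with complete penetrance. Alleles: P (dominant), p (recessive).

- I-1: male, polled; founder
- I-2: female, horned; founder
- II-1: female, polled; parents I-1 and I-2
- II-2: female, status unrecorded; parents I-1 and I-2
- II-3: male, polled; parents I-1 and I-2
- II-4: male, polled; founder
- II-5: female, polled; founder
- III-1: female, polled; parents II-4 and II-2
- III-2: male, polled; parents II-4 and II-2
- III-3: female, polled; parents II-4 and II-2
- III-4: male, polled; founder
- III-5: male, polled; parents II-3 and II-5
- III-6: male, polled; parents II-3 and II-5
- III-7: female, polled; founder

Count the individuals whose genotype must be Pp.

2

Obligate heterozygotes: II-1 is polled so carries P and received p from I-2 (pp), so II-1 is Pp; II-3 is polled so carries P and received p from I-2 (pp), so II-3 is Pp.
Every other individual is either homozygous by phenotype or has at least one consistent homozygous assignment, so the count is 2.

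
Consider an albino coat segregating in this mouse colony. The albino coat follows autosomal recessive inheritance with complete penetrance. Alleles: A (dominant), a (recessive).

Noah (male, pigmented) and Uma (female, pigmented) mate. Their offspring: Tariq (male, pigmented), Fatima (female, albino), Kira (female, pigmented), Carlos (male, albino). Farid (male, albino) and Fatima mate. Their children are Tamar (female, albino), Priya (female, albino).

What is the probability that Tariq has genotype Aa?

2/3

Noah is pigmented so carries A and passed a to Fatima (aa), so Noah is Aa.
Uma is pigmented so carries A and passed a to Fatima (aa), so Uma is Aa.
Their cross gives offspring ratios 1/4 AA : 1/2 Aa : 1/4 aa. Conditioning on Tariq being pigmented, P(Aa) = 1/2 / 3/4 = 2/3.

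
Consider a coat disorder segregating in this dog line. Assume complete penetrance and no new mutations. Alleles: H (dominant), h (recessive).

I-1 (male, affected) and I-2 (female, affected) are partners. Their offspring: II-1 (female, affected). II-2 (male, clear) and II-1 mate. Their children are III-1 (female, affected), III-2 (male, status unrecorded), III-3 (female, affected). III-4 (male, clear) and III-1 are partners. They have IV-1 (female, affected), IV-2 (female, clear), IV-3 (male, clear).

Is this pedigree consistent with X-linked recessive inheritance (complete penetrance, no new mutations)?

No

Under X-linked recessive, III-1 (affected, female) cannot arise from II-2 (clear) × II-1 (affected).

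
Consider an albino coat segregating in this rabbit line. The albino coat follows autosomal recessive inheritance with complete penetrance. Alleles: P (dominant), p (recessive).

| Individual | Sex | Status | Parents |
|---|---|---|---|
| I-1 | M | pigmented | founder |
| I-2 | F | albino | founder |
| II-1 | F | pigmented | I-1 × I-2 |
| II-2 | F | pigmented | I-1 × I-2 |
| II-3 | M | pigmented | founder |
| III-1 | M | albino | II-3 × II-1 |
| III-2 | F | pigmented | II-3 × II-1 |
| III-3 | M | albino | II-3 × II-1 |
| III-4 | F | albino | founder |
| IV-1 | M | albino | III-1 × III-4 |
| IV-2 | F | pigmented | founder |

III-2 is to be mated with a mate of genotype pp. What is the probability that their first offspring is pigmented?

II-3 is pigmented so carries P and passed p to III-1 (pp), so II-3 is Pp.
II-1 is pigmented so carries P and received p from I-2 (pp), so II-1 is Pp.
III-2 is a pigmented offspring of II-3 (Pp) × II-1 (Pp), whose cross gives 1/4 PP : 1/2 Pp : 1/4 pp; conditioning on being pigmented, III-2 is PP with probability 1/3, Pp with probability 2/3.
Summing over parental genotype combinations, P(offspring is pigmented) = 1/3·1 + 2/3·1/2 = 2/3.

2/3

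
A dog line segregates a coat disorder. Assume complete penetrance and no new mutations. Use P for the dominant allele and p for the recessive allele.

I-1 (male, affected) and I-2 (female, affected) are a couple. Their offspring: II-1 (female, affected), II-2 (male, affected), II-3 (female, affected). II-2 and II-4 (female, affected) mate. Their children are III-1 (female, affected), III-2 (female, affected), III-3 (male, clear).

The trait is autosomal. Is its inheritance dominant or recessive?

II-2 and II-4 are both affected yet have a clear child III-3. Under a recessive model two affected parents are homozygous and every child would be affected, so the trait cannot be recessive.

dominant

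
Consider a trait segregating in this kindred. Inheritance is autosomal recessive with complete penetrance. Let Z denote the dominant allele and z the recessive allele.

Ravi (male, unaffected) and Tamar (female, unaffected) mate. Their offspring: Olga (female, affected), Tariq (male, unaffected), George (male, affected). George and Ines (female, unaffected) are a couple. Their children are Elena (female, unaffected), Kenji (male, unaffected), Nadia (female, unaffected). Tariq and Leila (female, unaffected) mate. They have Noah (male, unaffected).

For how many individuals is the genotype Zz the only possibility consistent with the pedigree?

5

Obligate heterozygotes: Ravi is unaffected so carries Z and passed z to Olga (zz), so Ravi is Zz; Tamar is unaffected so carries Z and passed z to Olga (zz), so Tamar is Zz; Elena is unaffected so carries Z and received z from George (zz), so Elena is Zz; Kenji is unaffected so carries Z and received z from George (zz), so Kenji is Zz; Nadia is unaffected so carries Z and received z from George (zz), so Nadia is Zz.
Every other individual is either homozygous by phenotype or has at least one consistent homozygous assignment, so the count is 5.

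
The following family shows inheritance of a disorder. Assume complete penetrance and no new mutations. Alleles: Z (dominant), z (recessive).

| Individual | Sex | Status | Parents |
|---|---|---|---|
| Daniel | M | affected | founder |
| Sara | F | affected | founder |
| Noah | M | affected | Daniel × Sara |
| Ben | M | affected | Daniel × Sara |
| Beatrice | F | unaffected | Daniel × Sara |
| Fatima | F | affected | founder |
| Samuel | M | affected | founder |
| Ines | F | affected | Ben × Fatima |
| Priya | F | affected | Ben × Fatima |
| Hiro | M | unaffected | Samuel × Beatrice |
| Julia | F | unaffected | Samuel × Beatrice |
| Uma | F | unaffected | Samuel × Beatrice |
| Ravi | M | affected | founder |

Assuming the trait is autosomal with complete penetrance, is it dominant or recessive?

dominant

Daniel and Sara are both affected yet have an unaffected child Beatrice. Under a recessive model two affected parents are homozygous and every child would be affected, so the trait cannot be recessive.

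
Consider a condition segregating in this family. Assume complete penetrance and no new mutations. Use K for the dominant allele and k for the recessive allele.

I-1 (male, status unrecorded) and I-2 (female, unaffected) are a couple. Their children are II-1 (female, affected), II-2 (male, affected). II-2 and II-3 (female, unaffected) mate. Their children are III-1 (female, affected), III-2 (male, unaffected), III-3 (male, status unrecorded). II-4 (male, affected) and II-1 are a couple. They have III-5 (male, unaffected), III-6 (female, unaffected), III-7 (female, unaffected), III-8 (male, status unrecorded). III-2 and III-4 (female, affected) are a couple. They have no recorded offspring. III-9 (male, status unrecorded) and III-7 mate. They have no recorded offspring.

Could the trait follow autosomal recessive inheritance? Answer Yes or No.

Under autosomal recessive, III-5 (unaffected, male) cannot arise from II-4 (affected) × II-1 (affected).

No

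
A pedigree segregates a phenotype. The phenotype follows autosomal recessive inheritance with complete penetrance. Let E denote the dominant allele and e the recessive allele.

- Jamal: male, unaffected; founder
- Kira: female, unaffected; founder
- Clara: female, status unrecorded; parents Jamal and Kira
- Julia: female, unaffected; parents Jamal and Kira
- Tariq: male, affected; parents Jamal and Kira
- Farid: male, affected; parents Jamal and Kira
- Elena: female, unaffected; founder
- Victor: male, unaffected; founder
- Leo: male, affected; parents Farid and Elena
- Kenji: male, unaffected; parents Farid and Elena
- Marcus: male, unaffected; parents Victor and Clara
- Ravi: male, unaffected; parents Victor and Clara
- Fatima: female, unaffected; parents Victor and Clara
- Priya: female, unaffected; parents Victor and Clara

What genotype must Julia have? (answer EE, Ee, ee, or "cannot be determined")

Julia's phenotype allows EE or Ee, and no parent or child forces a single allele at both positions; consistent genotype assignments exist with Julia as EE or Ee.

cannot be determined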